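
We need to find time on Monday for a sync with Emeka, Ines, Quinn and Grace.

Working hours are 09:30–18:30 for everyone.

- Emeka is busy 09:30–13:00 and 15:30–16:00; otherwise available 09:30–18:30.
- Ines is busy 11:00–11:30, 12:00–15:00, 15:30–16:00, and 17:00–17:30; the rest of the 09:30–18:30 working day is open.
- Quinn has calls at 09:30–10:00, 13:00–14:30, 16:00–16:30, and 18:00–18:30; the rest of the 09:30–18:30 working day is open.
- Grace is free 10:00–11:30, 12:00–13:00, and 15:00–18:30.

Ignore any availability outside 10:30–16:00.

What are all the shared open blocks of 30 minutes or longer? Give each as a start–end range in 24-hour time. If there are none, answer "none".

15:00–15:30

Emeka free within 09:30–18:30: 13:00–15:30, 16:00–18:30.
Ines free within 09:30–18:30: 09:30–11:00, 11:30–12:00, 15:00–15:30, 16:00–17:00, 17:30–18:30.
Quinn free within 09:30–18:30: 10:00–13:00, 14:30–16:00, 16:30–18:00.
Emeka ∩ Ines: 15:00–15:30, 16:00–17:00, 17:30–18:30.
Emeka ∩ Ines ∩ Quinn: 15:00–15:30, 16:30–17:00, 17:30–18:00.
Emeka ∩ Ines ∩ Quinn ∩ Grace: 15:00–15:30, 16:30–17:00, 17:30–18:00.
Restricted to 10:30–16:00: 15:00–15:30.
Windows ≥ 30 min: 15:00–15:30.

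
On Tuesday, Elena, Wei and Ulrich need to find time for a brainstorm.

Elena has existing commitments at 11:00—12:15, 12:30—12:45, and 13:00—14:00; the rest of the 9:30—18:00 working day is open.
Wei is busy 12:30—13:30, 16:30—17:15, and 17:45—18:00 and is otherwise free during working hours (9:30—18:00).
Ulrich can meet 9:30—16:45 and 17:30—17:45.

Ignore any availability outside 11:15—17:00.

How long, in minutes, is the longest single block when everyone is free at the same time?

Elena free within 09:30–18:00: 09:30–11:00, 12:15–12:30, 12:45–13:00, 14:00–18:00.
Wei free within 09:30–18:00: 09:30–12:30, 13:30–16:30, 17:15–17:45.
Elena ∩ Wei: 09:30–11:00, 12:15–12:30, 14:00–16:30, 17:15–17:45.
Elena ∩ Wei ∩ Ulrich: 09:30–11:00, 12:15–12:30, 14:00–16:30, 17:30–17:45.
Restricted to 11:15–17:00: 12:15–12:30, 14:00–16:30.
Common window lengths: 15, 150 min; longest is 150.

150 minutes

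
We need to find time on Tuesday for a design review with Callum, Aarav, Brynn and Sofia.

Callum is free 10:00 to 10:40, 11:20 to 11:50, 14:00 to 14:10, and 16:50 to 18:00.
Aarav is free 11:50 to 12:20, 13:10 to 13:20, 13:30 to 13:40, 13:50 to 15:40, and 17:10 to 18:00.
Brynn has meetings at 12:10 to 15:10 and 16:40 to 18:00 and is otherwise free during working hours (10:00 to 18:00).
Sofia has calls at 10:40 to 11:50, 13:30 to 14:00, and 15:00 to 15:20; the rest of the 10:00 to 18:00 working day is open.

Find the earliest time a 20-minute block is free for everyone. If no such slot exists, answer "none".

none

Brynn free within 10:00–18:00: 10:00–12:10, 15:10–16:40.
Sofia free within 10:00–18:00: 10:00–10:40, 11:50–13:30, 14:00–15:00, 15:20–18:00.
Callum ∩ Aarav: 14:00–14:10, 17:10–18:00.
Callum ∩ Aarav ∩ Brynn: (none).
Callum ∩ Aarav ∩ Brynn ∩ Sofia: (none).
Windows ≥ 20 min: (none).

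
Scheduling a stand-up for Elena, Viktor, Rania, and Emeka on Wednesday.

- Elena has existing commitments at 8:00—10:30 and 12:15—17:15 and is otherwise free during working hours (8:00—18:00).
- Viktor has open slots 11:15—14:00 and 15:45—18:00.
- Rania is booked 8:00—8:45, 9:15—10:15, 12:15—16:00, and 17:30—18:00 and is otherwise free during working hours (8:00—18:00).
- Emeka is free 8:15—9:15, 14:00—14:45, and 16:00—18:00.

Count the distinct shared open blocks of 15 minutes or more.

1

Elena free within 08:00–18:00: 10:30–12:15, 17:15–18:00.
Rania free within 08:00–18:00: 08:45–09:15, 10:15–12:15, 16:00–17:30.
Elena ∩ Viktor: 11:15–12:15, 17:15–18:00.
Elena ∩ Viktor ∩ Rania: 11:15–12:15, 17:15–17:30.
Elena ∩ Viktor ∩ Rania ∩ Emeka: 17:15–17:30.
Windows ≥ 15 min: 17:15–17:30.
That's 1 window.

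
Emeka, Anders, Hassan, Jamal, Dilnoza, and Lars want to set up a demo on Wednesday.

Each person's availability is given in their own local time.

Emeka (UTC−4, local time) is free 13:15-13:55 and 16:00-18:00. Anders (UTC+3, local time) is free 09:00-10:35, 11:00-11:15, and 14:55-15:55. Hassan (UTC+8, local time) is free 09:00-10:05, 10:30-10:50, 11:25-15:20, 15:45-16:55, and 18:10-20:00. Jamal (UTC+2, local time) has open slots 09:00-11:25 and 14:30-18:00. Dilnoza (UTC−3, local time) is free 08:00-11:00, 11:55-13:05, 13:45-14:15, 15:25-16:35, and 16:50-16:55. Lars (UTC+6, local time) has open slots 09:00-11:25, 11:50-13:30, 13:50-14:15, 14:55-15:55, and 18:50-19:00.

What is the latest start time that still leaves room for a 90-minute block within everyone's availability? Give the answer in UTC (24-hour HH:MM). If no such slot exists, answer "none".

Emeka → UTC: 17:15–17:55, 20:00–22:00.
Anders → UTC: 06:00–07:35, 08:00–08:15, 11:55–12:55.
Hassan → UTC: 01:00–02:05, 02:30–02:50, 03:25–07:20, 07:45–08:55, 10:10–12:00.
Jamal → UTC: 07:00–09:25, 12:30–16:00.
Dilnoza → UTC: 11:00–14:00, 14:55–16:05, 16:45–17:15, 18:25–19:35, 19:50–19:55.
Lars → UTC: 03:00–05:25, 05:50–07:30, 07:50–08:15, 08:55–09:55, 12:50–13:00.
Emeka ∩ Anders: (none).
Emeka ∩ Anders ∩ Hassan: (none).
Emeka ∩ Anders ∩ Hassan ∩ Jamal: (none).
Emeka ∩ Anders ∩ Hassan ∩ Jamal ∩ Dilnoza: (none).
Emeka ∩ Anders ∩ Hassan ∩ Jamal ∩ Dilnoza ∩ Lars: (none).
Windows ≥ 90 min: (none).

none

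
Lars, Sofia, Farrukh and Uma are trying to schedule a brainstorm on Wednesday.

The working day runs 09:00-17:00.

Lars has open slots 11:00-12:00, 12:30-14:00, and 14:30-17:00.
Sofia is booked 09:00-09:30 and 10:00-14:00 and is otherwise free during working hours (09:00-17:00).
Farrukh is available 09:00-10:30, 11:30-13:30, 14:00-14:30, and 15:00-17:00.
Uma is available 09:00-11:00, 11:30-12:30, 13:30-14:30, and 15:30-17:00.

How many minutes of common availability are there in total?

Sofia free within 09:00–17:00: 09:30–10:00, 14:00–17:00.
Lars ∩ Sofia: 14:30–17:00.
Lars ∩ Sofia ∩ Farrukh: 15:00–17:00.
Lars ∩ Sofia ∩ Farrukh ∩ Uma: 15:30–17:00.
Total common minutes: 90.

90 minutes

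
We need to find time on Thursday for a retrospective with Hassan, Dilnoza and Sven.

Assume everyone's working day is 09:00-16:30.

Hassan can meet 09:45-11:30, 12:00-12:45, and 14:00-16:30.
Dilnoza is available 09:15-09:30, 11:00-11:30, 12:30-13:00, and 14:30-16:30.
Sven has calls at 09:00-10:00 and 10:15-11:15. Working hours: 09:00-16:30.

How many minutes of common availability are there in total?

Sven free within 09:00–16:30: 10:00–10:15, 11:15–16:30.
Hassan ∩ Dilnoza: 11:00–11:30, 12:30–12:45, 14:30–16:30.
Hassan ∩ Dilnoza ∩ Sven: 11:15–11:30, 12:30–12:45, 14:30–16:30.
Total common minutes: 15 + 15 + 120 = 150.

150 minutes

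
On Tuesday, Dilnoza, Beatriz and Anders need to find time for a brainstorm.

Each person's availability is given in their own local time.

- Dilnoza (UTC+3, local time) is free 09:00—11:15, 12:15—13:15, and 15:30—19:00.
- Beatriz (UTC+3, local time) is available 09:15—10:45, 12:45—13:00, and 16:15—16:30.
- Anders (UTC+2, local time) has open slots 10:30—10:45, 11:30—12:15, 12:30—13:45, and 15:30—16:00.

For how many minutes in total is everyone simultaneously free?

Dilnoza → UTC: 06:00–08:15, 09:15–10:15, 12:30–16:00.
Beatriz → UTC: 06:15–07:45, 09:45–10:00, 13:15–13:30.
Anders → UTC: 08:30–08:45, 09:30–10:15, 10:30–11:45, 13:30–14:00.
Dilnoza ∩ Beatriz: 06:15–07:45, 09:45–10:00, 13:15–13:30.
Dilnoza ∩ Beatriz ∩ Anders: 09:45–10:00.
Total common minutes: 15.

15 minutes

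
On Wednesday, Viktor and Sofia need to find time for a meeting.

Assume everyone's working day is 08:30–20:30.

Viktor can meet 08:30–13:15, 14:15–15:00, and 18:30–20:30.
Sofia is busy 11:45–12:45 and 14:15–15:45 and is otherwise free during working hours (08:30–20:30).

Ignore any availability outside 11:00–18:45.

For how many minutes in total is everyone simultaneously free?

Sofia free within 08:30–20:30: 08:30–11:45, 12:45–14:15, 15:45–20:30.
Viktor ∩ Sofia: 08:30–11:45, 12:45–13:15, 18:30–20:30.
Restricted to 11:00–18:45: 11:00–11:45, 12:45–13:15, 18:30–18:45.
Total common minutes: 45 + 30 + 15 = 90.

90 minutes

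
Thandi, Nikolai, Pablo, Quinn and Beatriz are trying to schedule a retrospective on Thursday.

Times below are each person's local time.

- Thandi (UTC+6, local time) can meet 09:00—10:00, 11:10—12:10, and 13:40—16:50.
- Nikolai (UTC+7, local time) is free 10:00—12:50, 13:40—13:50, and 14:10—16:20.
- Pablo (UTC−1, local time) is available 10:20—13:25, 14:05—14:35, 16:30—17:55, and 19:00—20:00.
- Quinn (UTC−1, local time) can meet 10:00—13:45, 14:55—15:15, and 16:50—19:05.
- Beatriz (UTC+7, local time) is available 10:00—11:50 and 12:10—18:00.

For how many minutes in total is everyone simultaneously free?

Thandi → UTC: 03:00–04:00, 05:10–06:10, 07:40–10:50.
Nikolai → UTC: 03:00–05:50, 06:40–06:50, 07:10–09:20.
Pablo → UTC: 11:20–14:25, 15:05–15:35, 17:30–18:55, 20:00–21:00.
Quinn → UTC: 11:00–14:45, 15:55–16:15, 17:50–20:05.
Beatriz → UTC: 03:00–04:50, 05:10–11:00.
Thandi ∩ Nikolai: 03:00–04:00, 05:10–05:50, 07:40–09:20.
Thandi ∩ Nikolai ∩ Pablo: (none).
Thandi ∩ Nikolai ∩ Pablo ∩ Quinn: (none).
Thandi ∩ Nikolai ∩ Pablo ∩ Quinn ∩ Beatriz: (none).
Total common minutes: 0.

0 minutes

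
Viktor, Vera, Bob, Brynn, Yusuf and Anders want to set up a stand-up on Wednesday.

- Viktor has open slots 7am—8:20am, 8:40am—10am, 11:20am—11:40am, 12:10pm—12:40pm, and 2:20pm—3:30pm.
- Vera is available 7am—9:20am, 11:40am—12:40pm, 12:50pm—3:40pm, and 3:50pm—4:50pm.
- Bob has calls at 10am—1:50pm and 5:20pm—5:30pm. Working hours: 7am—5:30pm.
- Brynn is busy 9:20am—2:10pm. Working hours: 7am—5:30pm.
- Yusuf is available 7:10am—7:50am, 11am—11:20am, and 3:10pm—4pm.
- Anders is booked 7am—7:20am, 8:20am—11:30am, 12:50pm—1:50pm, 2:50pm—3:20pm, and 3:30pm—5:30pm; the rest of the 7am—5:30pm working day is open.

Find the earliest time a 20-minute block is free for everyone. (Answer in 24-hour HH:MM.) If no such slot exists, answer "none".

07:20

Bob free within 07:00–17:30: 07:00–10:00, 13:50–17:20.
Brynn free within 07:00–17:30: 07:00–09:20, 14:10–17:30.
Anders free within 07:00–17:30: 07:20–08:20, 11:30–12:50, 13:50–14:50, 15:20–15:30.
Viktor ∩ Vera: 07:00–08:20, 08:40–09:20, 12:10–12:40, 14:20–15:30.
Viktor ∩ Vera ∩ Bob: 07:00–08:20, 08:40–09:20, 14:20–15:30.
Viktor ∩ Vera ∩ Bob ∩ Brynn: 07:00–08:20, 08:40–09:20, 14:20–15:30.
Viktor ∩ Vera ∩ Bob ∩ Brynn ∩ Yusuf: 07:10–07:50, 15:10–15:30.
Viktor ∩ Vera ∩ Bob ∩ Brynn ∩ Yusuf ∩ Anders: 07:20–07:50, 15:20–15:30.
Windows ≥ 20 min: 07:20–07:50.
Earliest such window starts at 07:20.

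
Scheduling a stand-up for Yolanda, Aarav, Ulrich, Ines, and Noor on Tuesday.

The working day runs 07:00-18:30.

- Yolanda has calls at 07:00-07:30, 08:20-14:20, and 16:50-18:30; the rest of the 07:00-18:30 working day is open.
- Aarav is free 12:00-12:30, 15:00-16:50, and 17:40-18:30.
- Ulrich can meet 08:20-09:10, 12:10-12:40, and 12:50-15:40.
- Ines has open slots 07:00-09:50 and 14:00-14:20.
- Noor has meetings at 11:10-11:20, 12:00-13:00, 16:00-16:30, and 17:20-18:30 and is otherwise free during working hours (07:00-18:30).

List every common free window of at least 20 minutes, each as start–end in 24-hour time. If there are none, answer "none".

Yolanda free within 07:00–18:30: 07:30–08:20, 14:20–16:50.
Noor free within 07:00–18:30: 07:00–11:10, 11:20–12:00, 13:00–16:00, 16:30–17:20.
Yolanda ∩ Aarav: 15:00–16:50.
Yolanda ∩ Aarav ∩ Ulrich: 15:00–15:40.
Yolanda ∩ Aarav ∩ Ulrich ∩ Ines: (none).
Yolanda ∩ Aarav ∩ Ulrich ∩ Ines ∩ Noor: (none).
Windows ≥ 20 min: (none).

none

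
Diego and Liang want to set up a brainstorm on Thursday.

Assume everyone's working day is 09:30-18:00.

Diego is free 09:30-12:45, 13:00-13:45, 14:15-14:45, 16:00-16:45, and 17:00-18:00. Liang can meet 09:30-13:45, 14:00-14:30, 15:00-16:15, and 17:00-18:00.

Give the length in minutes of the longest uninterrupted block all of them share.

195 minutes

Diego ∩ Liang: 09:30–12:45, 13:00–13:45, 14:15–14:30, 16:00–16:15, 17:00–18:00.
Common window lengths: 195, 45, 15, 15, 60 min; longest is 195.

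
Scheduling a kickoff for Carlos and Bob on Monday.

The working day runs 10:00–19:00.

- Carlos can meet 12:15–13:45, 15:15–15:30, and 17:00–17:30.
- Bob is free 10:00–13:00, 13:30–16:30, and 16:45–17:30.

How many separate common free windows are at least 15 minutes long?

Carlos ∩ Bob: 12:15–13:00, 13:30–13:45, 15:15–15:30, 17:00–17:30.
Windows ≥ 15 min: 12:15–13:00, 13:30–13:45, 15:15–15:30, 17:00–17:30.
That's 4 windows.

4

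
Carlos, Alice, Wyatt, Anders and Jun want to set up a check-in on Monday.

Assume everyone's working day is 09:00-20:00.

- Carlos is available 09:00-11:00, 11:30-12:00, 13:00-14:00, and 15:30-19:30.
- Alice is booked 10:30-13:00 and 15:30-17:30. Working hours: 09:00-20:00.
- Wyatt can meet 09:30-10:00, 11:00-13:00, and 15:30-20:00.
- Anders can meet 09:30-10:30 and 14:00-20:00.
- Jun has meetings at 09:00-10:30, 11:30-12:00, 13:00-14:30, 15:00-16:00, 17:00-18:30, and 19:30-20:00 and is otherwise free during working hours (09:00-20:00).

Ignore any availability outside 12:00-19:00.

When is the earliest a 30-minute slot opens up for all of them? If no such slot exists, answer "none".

18:30

Alice free within 09:00–20:00: 09:00–10:30, 13:00–15:30, 17:30–20:00.
Jun free within 09:00–20:00: 10:30–11:30, 12:00–13:00, 14:30–15:00, 16:00–17:00, 18:30–19:30.
Carlos ∩ Alice: 09:00–10:30, 13:00–14:00, 17:30–19:30.
Carlos ∩ Alice ∩ Wyatt: 09:30–10:00, 17:30–19:30.
Carlos ∩ Alice ∩ Wyatt ∩ Anders: 09:30–10:00, 17:30–19:30.
Carlos ∩ Alice ∩ Wyatt ∩ Anders ∩ Jun: 18:30–19:30.
Restricted to 12:00–19:00: 18:30–19:00.
Windows ≥ 30 min: 18:30–19:00.
Earliest such window starts at 18:30.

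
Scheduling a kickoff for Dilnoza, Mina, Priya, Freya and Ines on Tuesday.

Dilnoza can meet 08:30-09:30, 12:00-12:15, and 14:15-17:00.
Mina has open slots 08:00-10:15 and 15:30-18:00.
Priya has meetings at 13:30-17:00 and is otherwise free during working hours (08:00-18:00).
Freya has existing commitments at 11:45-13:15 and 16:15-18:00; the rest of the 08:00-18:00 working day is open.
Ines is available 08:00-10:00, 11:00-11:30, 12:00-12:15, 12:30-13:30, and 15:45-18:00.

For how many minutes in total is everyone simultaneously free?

Priya free within 08:00–18:00: 08:00–13:30, 17:00–18:00.
Freya free within 08:00–18:00: 08:00–11:45, 13:15–16:15.
Dilnoza ∩ Mina: 08:30–09:30, 15:30–17:00.
Dilnoza ∩ Mina ∩ Priya: 08:30–09:30.
Dilnoza ∩ Mina ∩ Priya ∩ Freya: 08:30–09:30.
Dilnoza ∩ Mina ∩ Priya ∩ Freya ∩ Ines: 08:30–09:30.
Total common minutes: 60.

60 minutes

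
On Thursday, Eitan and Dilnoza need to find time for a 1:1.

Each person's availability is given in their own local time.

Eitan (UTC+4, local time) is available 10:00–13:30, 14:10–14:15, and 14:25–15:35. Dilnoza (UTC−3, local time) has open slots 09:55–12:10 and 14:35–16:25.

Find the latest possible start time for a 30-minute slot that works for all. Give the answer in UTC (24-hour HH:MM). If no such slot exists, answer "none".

Eitan → UTC: 06:00–09:30, 10:10–10:15, 10:25–11:35.
Dilnoza → UTC: 12:55–15:10, 17:35–19:25.
Eitan ∩ Dilnoza: (none).
Windows ≥ 30 min: (none).

none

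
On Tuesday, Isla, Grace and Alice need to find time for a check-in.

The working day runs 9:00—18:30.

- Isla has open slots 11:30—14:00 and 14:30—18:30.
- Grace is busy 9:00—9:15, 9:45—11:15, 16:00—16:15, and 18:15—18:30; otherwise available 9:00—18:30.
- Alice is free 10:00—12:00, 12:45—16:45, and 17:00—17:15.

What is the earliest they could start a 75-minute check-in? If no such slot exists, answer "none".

Grace free within 09:00–18:30: 09:15–09:45, 11:15–16:00, 16:15–18:15.
Isla ∩ Grace: 11:30–14:00, 14:30–16:00, 16:15–18:15.
Isla ∩ Grace ∩ Alice: 11:30–12:00, 12:45–14:00, 14:30–16:00, 16:15–16:45, 17:00–17:15.
Windows ≥ 75 min: 12:45–14:00, 14:30–16:00.
Earliest such window starts at 12:45.

12:45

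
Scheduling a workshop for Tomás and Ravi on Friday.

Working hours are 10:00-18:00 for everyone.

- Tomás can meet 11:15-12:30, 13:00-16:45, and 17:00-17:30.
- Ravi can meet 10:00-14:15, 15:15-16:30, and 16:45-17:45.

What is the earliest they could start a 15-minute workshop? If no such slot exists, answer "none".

Tomás ∩ Ravi: 11:15–12:30, 13:00–14:15, 15:15–16:30, 17:00–17:30.
Windows ≥ 15 min: 11:15–12:30, 13:00–14:15, 15:15–16:30, 17:00–17:30.
Earliest such window starts at 11:15.

11:15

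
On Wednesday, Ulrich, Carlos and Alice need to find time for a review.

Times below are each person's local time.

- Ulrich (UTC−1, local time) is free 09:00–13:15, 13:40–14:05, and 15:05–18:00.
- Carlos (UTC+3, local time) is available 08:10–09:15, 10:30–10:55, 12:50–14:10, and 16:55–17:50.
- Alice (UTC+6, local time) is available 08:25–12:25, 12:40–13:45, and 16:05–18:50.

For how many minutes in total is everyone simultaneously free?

Ulrich → UTC: 10:00–14:15, 14:40–15:05, 16:05–19:00.
Carlos → UTC: 05:10–06:15, 07:30–07:55, 09:50–11:10, 13:55–14:50.
Alice → UTC: 02:25–06:25, 06:40–07:45, 10:05–12:50.
Ulrich ∩ Carlos: 10:00–11:10, 13:55–14:15, 14:40–14:50.
Ulrich ∩ Carlos ∩ Alice: 10:05–11:10.
Total common minutes: 65.

65 minutes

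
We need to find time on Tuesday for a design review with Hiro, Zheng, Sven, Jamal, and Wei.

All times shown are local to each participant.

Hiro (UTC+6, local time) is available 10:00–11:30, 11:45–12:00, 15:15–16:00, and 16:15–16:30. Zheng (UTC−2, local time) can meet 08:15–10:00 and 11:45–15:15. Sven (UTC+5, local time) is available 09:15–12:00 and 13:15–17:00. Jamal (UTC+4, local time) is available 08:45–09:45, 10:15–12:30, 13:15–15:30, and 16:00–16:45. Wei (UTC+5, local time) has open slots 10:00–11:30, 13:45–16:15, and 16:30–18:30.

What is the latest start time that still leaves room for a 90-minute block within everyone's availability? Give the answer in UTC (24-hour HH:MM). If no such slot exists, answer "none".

none

Hiro → UTC: 04:00–05:30, 05:45–06:00, 09:15–10:00, 10:15–10:30.
Zheng → UTC: 10:15–12:00, 13:45–17:15.
Sven → UTC: 04:15–07:00, 08:15–12:00.
Jamal → UTC: 04:45–05:45, 06:15–08:30, 09:15–11:30, 12:00–12:45.
Wei → UTC: 05:00–06:30, 08:45–11:15, 11:30–13:30.
Hiro ∩ Zheng: 10:15–10:30.
Hiro ∩ Zheng ∩ Sven: 10:15–10:30.
Hiro ∩ Zheng ∩ Sven ∩ Jamal: 10:15–10:30.
Hiro ∩ Zheng ∩ Sven ∩ Jamal ∩ Wei: 10:15–10:30.
Windows ≥ 90 min: (none).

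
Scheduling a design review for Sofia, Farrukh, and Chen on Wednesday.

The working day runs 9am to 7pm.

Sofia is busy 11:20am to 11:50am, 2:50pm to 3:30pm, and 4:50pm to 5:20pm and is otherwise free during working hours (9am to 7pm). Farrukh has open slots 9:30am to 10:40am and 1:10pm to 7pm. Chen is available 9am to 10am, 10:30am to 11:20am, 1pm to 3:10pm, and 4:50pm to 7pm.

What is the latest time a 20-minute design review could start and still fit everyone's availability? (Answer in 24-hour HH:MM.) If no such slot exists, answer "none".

18:40

Sofia free within 09:00–19:00: 09:00–11:20, 11:50–14:50, 15:30–16:50, 17:20–19:00.
Sofia ∩ Farrukh: 09:30–10:40, 13:10–14:50, 15:30–16:50, 17:20–19:00.
Sofia ∩ Farrukh ∩ Chen: 09:30–10:00, 10:30–10:40, 13:10–14:50, 17:20–19:00.
Windows ≥ 20 min: 09:30–10:00, 13:10–14:50, 17:20–19:00.
Latest start in the last window 17:20–19:00 is 19:00 − 20 min = 18:40.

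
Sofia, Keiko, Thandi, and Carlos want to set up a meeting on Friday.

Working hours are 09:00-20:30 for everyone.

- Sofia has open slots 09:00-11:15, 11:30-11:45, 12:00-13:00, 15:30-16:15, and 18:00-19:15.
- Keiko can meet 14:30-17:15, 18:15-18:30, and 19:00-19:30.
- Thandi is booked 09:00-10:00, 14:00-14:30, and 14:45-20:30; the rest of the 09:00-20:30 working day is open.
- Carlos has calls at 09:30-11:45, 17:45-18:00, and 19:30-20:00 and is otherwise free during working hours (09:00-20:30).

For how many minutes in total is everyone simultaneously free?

Thandi free within 09:00–20:30: 10:00–14:00, 14:30–14:45.
Carlos free within 09:00–20:30: 09:00–09:30, 11:45–17:45, 18:00–19:30, 20:00–20:30.
Sofia ∩ Keiko: 15:30–16:15, 18:15–18:30, 19:00–19:15.
Sofia ∩ Keiko ∩ Thandi: (none).
Sofia ∩ Keiko ∩ Thandi ∩ Carlos: (none).
Total common minutes: 0.

0 minutes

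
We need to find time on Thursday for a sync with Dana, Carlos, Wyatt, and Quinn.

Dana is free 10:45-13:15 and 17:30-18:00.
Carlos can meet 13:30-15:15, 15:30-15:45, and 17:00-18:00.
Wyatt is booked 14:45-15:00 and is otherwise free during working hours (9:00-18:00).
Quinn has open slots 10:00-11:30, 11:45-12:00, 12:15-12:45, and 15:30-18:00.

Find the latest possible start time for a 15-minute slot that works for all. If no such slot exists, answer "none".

17:45

Wyatt free within 09:00–18:00: 09:00–14:45, 15:00–18:00.
Dana ∩ Carlos: 17:30–18:00.
Dana ∩ Carlos ∩ Wyatt: 17:30–18:00.
Dana ∩ Carlos ∩ Wyatt ∩ Quinn: 17:30–18:00.
Windows ≥ 15 min: 17:30–18:00.
Latest start in the last window 17:30–18:00 is 18:00 − 15 min = 17:45.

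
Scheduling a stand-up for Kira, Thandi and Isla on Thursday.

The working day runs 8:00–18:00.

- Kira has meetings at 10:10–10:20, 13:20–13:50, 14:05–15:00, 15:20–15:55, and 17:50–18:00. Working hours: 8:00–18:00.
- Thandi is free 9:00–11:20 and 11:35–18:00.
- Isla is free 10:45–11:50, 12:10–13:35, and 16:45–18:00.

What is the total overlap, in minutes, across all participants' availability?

185 minutes

Kira free within 08:00–18:00: 08:00–10:10, 10:20–13:20, 13:50–14:05, 15:00–15:20, 15:55–17:50.
Kira ∩ Thandi: 09:00–10:10, 10:20–11:20, 11:35–13:20, 13:50–14:05, 15:00–15:20, 15:55–17:50.
Kira ∩ Thandi ∩ Isla: 10:45–11:20, 11:35–11:50, 12:10–13:20, 16:45–17:50.
Total common minutes: 35 + 15 + 70 + 65 = 185.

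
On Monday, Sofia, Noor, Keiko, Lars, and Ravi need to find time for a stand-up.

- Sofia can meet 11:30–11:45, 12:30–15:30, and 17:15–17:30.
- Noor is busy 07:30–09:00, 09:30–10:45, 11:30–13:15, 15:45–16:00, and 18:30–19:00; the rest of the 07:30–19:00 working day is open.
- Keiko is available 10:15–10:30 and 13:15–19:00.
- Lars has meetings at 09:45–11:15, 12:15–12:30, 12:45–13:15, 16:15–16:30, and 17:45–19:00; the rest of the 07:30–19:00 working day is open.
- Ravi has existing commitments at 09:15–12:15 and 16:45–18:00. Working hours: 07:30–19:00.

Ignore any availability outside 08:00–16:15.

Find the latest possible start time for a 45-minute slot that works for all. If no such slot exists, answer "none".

14:45

Noor free within 07:30–19:00: 09:00–09:30, 10:45–11:30, 13:15–15:45, 16:00–18:30.
Lars free within 07:30–19:00: 07:30–09:45, 11:15–12:15, 12:30–12:45, 13:15–16:15, 16:30–17:45.
Ravi free within 07:30–19:00: 07:30–09:15, 12:15–16:45, 18:00–19:00.
Sofia ∩ Noor: 13:15–15:30, 17:15–17:30.
Sofia ∩ Noor ∩ Keiko: 13:15–15:30, 17:15–17:30.
Sofia ∩ Noor ∩ Keiko ∩ Lars: 13:15–15:30, 17:15–17:30.
Sofia ∩ Noor ∩ Keiko ∩ Lars ∩ Ravi: 13:15–15:30.
Restricted to 08:00–16:15: 13:15–15:30.
Windows ≥ 45 min: 13:15–15:30.
Latest start in the last window 13:15–15:30 is 15:30 − 45 min = 14:45.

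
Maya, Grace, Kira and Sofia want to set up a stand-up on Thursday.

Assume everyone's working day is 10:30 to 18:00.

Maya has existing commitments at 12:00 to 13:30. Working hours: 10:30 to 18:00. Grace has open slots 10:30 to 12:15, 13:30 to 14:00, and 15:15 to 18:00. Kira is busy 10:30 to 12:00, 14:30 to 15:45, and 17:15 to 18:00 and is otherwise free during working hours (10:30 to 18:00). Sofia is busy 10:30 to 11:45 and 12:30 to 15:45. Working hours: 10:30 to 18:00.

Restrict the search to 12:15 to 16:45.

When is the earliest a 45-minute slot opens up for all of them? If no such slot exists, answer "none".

Maya free within 10:30–18:00: 10:30–12:00, 13:30–18:00.
Kira free within 10:30–18:00: 12:00–14:30, 15:45–17:15.
Sofia free within 10:30–18:00: 11:45–12:30, 15:45–18:00.
Maya ∩ Grace: 10:30–12:00, 13:30–14:00, 15:15–18:00.
Maya ∩ Grace ∩ Kira: 13:30–14:00, 15:45–17:15.
Maya ∩ Grace ∩ Kira ∩ Sofia: 15:45–17:15.
Restricted to 12:15–16:45: 15:45–16:45.
Windows ≥ 45 min: 15:45–16:45.
Earliest such window starts at 15:45.

15:45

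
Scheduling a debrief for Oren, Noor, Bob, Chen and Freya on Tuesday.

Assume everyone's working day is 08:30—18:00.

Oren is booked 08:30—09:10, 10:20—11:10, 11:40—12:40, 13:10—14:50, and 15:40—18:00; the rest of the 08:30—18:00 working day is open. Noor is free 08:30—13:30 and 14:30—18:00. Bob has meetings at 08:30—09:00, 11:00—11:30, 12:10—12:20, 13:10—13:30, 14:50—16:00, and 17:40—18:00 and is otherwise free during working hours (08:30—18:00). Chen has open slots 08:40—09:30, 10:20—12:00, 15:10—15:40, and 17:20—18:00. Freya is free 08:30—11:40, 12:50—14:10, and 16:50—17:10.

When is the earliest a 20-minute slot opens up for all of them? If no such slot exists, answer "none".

09:10

Oren free within 08:30–18:00: 09:10–10:20, 11:10–11:40, 12:40–13:10, 14:50–15:40.
Bob free within 08:30–18:00: 09:00–11:00, 11:30–12:10, 12:20–13:10, 13:30–14:50, 16:00–17:40.
Oren ∩ Noor: 09:10–10:20, 11:10–11:40, 12:40–13:10, 14:50–15:40.
Oren ∩ Noor ∩ Bob: 09:10–10:20, 11:30–11:40, 12:40–13:10.
Oren ∩ Noor ∩ Bob ∩ Chen: 09:10–09:30, 11:30–11:40.
Oren ∩ Noor ∩ Bob ∩ Chen ∩ Freya: 09:10–09:30, 11:30–11:40.
Windows ≥ 20 min: 09:10–09:30.
Earliest such window starts at 09:10.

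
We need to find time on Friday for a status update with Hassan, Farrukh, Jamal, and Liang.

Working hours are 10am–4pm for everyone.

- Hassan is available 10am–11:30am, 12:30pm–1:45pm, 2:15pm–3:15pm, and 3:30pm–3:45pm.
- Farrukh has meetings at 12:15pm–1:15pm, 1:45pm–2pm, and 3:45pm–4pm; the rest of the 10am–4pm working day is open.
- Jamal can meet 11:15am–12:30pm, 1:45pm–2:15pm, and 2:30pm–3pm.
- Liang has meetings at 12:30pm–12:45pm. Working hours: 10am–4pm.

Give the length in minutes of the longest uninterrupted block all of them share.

Farrukh free within 10:00–16:00: 10:00–12:15, 13:15–13:45, 14:00–15:45.
Liang free within 10:00–16:00: 10:00–12:30, 12:45–16:00.
Hassan ∩ Farrukh: 10:00–11:30, 13:15–13:45, 14:15–15:15, 15:30–15:45.
Hassan ∩ Farrukh ∩ Jamal: 11:15–11:30, 14:30–15:00.
Hassan ∩ Farrukh ∩ Jamal ∩ Liang: 11:15–11:30, 14:30–15:00.
Common window lengths: 15, 30 min; longest is 30.

30 minutes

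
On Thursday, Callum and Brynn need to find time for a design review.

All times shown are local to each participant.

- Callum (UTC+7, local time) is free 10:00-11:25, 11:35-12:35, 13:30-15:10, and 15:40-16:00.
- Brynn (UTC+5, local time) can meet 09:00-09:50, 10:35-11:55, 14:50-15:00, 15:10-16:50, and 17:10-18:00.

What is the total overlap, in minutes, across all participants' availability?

Callum → UTC: 03:00–04:25, 04:35–05:35, 06:30–08:10, 08:40–09:00.
Brynn → UTC: 04:00–04:50, 05:35–06:55, 09:50–10:00, 10:10–11:50, 12:10–13:00.
Callum ∩ Brynn: 04:00–04:25, 04:35–04:50, 06:30–06:55.
Total common minutes: 25 + 15 + 25 = 65.

65 minutes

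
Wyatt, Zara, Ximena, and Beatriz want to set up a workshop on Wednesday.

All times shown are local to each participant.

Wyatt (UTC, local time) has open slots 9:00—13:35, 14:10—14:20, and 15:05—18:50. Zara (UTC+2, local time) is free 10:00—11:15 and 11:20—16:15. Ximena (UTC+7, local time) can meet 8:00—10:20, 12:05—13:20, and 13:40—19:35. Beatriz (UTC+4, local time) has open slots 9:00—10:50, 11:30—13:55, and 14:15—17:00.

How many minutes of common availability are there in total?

190 minutes

Wyatt → UTC: 09:00–13:35, 14:10–14:20, 15:05–18:50.
Zara → UTC: 08:00–09:15, 09:20–14:15.
Ximena → UTC: 01:00–03:20, 05:05–06:20, 06:40–12:35.
Beatriz → UTC: 05:00–06:50, 07:30–09:55, 10:15–13:00.
Wyatt ∩ Zara: 09:00–09:15, 09:20–13:35, 14:10–14:15.
Wyatt ∩ Zara ∩ Ximena: 09:00–09:15, 09:20–12:35.
Wyatt ∩ Zara ∩ Ximena ∩ Beatriz: 09:00–09:15, 09:20–09:55, 10:15–12:35.
Total common minutes: 15 + 35 + 140 = 190.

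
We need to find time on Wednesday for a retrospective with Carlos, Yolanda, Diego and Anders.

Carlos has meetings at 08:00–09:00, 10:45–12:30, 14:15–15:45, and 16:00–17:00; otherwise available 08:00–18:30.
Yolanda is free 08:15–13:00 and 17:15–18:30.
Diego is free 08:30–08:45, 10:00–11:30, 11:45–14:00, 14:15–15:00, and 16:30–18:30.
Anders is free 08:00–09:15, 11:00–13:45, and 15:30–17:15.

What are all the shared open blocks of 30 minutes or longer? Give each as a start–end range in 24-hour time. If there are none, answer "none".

Carlos free within 08:00–18:30: 09:00–10:45, 12:30–14:15, 15:45–16:00, 17:00–18:30.
Carlos ∩ Yolanda: 09:00–10:45, 12:30–13:00, 17:15–18:30.
Carlos ∩ Yolanda ∩ Diego: 10:00–10:45, 12:30–13:00, 17:15–18:30.
Carlos ∩ Yolanda ∩ Diego ∩ Anders: 12:30–13:00.
Windows ≥ 30 min: 12:30–13:00.

12:30–13:00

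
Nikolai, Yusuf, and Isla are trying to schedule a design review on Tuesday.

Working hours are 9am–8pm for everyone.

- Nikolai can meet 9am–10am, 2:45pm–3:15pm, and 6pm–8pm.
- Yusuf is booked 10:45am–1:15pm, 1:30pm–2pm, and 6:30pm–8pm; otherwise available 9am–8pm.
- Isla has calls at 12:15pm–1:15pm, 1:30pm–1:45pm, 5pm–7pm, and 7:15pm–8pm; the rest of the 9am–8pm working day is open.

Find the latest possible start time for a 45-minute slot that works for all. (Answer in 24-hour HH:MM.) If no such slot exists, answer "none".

09:15

Yusuf free within 09:00–20:00: 09:00–10:45, 13:15–13:30, 14:00–18:30.
Isla free within 09:00–20:00: 09:00–12:15, 13:15–13:30, 13:45–17:00, 19:00–19:15.
Nikolai ∩ Yusuf: 09:00–10:00, 14:45–15:15, 18:00–18:30.
Nikolai ∩ Yusuf ∩ Isla: 09:00–10:00, 14:45–15:15.
Windows ≥ 45 min: 09:00–10:00.
Latest start in the last window 09:00–10:00 is 10:00 − 45 min = 09:15.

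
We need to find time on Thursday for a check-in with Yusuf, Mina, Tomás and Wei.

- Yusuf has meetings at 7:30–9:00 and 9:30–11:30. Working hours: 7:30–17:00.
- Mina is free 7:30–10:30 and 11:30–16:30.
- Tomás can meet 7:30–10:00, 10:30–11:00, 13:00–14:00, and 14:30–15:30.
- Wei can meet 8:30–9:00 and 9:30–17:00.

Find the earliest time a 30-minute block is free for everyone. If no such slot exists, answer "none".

13:00

Yusuf free within 07:30–17:00: 09:00–09:30, 11:30–17:00.
Yusuf ∩ Mina: 09:00–09:30, 11:30–16:30.
Yusuf ∩ Mina ∩ Tomás: 09:00–09:30, 13:00–14:00, 14:30–15:30.
Yusuf ∩ Mina ∩ Tomás ∩ Wei: 13:00–14:00, 14:30–15:30.
Windows ≥ 30 min: 13:00–14:00, 14:30–15:30.
Earliest such window starts at 13:00.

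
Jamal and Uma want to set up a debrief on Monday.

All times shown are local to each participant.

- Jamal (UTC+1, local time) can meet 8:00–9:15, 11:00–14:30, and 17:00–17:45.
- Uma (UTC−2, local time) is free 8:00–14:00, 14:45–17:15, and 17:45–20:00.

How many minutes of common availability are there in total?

Jamal → UTC: 07:00–08:15, 10:00–13:30, 16:00–16:45.
Uma → UTC: 10:00–16:00, 16:45–19:15, 19:45–22:00.
Jamal ∩ Uma: 10:00–13:30.
Total common minutes: 210.

210 minutes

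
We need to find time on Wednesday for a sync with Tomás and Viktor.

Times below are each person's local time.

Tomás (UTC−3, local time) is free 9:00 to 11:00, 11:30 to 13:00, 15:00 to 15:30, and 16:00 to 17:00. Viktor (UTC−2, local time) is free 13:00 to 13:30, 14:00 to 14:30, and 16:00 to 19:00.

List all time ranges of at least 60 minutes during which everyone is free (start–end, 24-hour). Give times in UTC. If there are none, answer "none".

Tomás → UTC: 12:00–14:00, 14:30–16:00, 18:00–18:30, 19:00–20:00.
Viktor → UTC: 15:00–15:30, 16:00–16:30, 18:00–21:00.
Tomás ∩ Viktor: 15:00–15:30, 18:00–18:30, 19:00–20:00.
Windows ≥ 60 min: 19:00–20:00.

19:00–20:00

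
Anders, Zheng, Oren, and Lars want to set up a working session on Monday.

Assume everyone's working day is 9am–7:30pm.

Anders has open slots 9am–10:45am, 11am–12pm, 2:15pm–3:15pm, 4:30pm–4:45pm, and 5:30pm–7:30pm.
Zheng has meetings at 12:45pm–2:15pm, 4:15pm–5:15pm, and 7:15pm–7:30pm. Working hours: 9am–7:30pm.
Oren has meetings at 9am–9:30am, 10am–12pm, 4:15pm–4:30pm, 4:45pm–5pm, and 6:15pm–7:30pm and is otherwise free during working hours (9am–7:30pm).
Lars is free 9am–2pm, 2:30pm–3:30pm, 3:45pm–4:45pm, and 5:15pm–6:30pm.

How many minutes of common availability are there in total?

Zheng free within 09:00–19:30: 09:00–12:45, 14:15–16:15, 17:15–19:15.
Oren free within 09:00–19:30: 09:30–10:00, 12:00–16:15, 16:30–16:45, 17:00–18:15.
Anders ∩ Zheng: 09:00–10:45, 11:00–12:00, 14:15–15:15, 17:30–19:15.
Anders ∩ Zheng ∩ Oren: 09:30–10:00, 14:15–15:15, 17:30–18:15.
Anders ∩ Zheng ∩ Oren ∩ Lars: 09:30–10:00, 14:30–15:15, 17:30–18:15.
Total common minutes: 30 + 45 + 45 = 120.

120 minutes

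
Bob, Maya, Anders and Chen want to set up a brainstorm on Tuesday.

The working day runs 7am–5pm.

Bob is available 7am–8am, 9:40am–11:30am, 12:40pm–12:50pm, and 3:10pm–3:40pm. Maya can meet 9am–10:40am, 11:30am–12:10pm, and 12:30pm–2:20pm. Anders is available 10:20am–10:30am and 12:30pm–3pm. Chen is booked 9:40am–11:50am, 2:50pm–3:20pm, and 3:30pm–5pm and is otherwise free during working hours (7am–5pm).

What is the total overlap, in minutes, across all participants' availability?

10 minutes

Chen free within 07:00–17:00: 07:00–09:40, 11:50–14:50, 15:20–15:30.
Bob ∩ Maya: 09:40–10:40, 12:40–12:50.
Bob ∩ Maya ∩ Anders: 10:20–10:30, 12:40–12:50.
Bob ∩ Maya ∩ Anders ∩ Chen: 12:40–12:50.
Total common minutes: 10.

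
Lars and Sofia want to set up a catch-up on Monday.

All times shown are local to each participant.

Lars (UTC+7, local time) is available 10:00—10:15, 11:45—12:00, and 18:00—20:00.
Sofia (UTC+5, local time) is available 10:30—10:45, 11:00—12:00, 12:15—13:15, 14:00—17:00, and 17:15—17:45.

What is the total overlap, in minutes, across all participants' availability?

90 minutes

Lars → UTC: 03:00–03:15, 04:45–05:00, 11:00–13:00.
Sofia → UTC: 05:30–05:45, 06:00–07:00, 07:15–08:15, 09:00–12:00, 12:15–12:45.
Lars ∩ Sofia: 11:00–12:00, 12:15–12:45.
Total common minutes: 60 + 30 = 90.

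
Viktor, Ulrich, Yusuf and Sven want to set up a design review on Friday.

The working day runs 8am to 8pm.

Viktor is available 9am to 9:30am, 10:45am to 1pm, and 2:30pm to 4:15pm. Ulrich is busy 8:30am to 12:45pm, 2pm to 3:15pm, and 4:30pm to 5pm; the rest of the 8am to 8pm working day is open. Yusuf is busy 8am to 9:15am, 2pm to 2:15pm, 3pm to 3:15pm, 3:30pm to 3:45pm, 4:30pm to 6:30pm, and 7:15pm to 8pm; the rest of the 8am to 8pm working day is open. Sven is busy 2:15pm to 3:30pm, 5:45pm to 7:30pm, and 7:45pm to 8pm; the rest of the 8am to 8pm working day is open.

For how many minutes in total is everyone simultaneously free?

Ulrich free within 08:00–20:00: 08:00–08:30, 12:45–14:00, 15:15–16:30, 17:00–20:00.
Yusuf free within 08:00–20:00: 09:15–14:00, 14:15–15:00, 15:15–15:30, 15:45–16:30, 18:30–19:15.
Sven free within 08:00–20:00: 08:00–14:15, 15:30–17:45, 19:30–19:45.
Viktor ∩ Ulrich: 12:45–13:00, 15:15–16:15.
Viktor ∩ Ulrich ∩ Yusuf: 12:45–13:00, 15:15–15:30, 15:45–16:15.
Viktor ∩ Ulrich ∩ Yusuf ∩ Sven: 12:45–13:00, 15:45–16:15.
Total common minutes: 15 + 30 = 45.

45 minutes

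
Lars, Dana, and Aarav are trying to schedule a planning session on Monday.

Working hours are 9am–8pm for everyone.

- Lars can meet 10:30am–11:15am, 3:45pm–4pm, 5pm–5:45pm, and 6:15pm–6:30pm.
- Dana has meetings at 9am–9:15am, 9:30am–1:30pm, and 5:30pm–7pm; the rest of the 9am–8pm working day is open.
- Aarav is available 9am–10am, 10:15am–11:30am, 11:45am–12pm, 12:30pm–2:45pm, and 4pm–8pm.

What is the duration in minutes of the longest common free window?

30 minutes

Dana free within 09:00–20:00: 09:15–09:30, 13:30–17:30, 19:00–20:00.
Lars ∩ Dana: 15:45–16:00, 17:00–17:30.
Lars ∩ Dana ∩ Aarav: 17:00–17:30.
Single common window of 30 minutes.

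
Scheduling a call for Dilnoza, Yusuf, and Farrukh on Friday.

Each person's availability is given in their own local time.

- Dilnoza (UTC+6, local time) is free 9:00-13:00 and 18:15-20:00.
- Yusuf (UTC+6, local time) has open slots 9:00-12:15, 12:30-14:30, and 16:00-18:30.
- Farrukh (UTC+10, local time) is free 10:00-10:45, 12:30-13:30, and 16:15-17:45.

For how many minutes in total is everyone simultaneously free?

60 minutes

Dilnoza → UTC: 03:00–07:00, 12:15–14:00.
Yusuf → UTC: 03:00–06:15, 06:30–08:30, 10:00–12:30.
Farrukh → UTC: 00:00–00:45, 02:30–03:30, 06:15–07:45.
Dilnoza ∩ Yusuf: 03:00–06:15, 06:30–07:00, 12:15–12:30.
Dilnoza ∩ Yusuf ∩ Farrukh: 03:00–03:30, 06:30–07:00.
Total common minutes: 30 + 30 = 60.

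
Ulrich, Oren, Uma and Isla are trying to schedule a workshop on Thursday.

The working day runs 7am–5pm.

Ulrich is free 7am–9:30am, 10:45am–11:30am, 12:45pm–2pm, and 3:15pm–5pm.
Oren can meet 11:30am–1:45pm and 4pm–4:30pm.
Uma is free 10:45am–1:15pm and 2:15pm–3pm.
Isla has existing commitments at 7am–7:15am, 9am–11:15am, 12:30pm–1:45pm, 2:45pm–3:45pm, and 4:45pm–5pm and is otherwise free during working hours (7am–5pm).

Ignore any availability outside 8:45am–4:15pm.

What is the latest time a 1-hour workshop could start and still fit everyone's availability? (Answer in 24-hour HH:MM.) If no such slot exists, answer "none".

Isla free within 07:00–17:00: 07:15–09:00, 11:15–12:30, 13:45–14:45, 15:45–16:45.
Ulrich ∩ Oren: 12:45–13:45, 16:00–16:30.
Ulrich ∩ Oren ∩ Uma: 12:45–13:15.
Ulrich ∩ Oren ∩ Uma ∩ Isla: (none).
Restricted to 08:45–16:15: (none).
Windows ≥ 60 min: (none).

none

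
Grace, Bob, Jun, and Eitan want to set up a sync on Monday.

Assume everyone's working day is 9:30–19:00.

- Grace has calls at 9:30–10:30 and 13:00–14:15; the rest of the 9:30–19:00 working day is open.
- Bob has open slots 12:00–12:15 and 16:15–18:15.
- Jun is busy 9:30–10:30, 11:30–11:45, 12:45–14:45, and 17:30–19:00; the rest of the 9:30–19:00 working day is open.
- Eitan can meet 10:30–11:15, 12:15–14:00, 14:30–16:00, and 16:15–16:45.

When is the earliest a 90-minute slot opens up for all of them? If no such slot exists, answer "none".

none

Grace free within 09:30–19:00: 10:30–13:00, 14:15–19:00.
Jun free within 09:30–19:00: 10:30–11:30, 11:45–12:45, 14:45–17:30.
Grace ∩ Bob: 12:00–12:15, 16:15–18:15.
Grace ∩ Bob ∩ Jun: 12:00–12:15, 16:15–17:30.
Grace ∩ Bob ∩ Jun ∩ Eitan: 16:15–16:45.
Windows ≥ 90 min: (none).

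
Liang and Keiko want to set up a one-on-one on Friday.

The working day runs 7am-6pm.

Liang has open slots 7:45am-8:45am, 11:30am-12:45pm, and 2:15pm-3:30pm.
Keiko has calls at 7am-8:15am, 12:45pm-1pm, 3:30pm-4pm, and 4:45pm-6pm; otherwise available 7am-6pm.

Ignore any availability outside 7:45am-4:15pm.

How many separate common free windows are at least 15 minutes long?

Keiko free within 07:00–18:00: 08:15–12:45, 13:00–15:30, 16:00–16:45.
Liang ∩ Keiko: 08:15–08:45, 11:30–12:45, 14:15–15:30.
Restricted to 07:45–16:15: 08:15–08:45, 11:30–12:45, 14:15–15:30.
Windows ≥ 15 min: 08:15–08:45, 11:30–12:45, 14:15–15:30.
That's 3 windows.

3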